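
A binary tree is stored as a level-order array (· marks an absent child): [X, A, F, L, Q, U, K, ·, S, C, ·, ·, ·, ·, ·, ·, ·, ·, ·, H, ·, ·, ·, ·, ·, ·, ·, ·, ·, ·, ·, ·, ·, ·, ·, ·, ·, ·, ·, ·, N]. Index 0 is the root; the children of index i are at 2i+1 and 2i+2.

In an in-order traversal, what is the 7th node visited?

In-order visits the left subtree, then the node, then the right subtree.
At X: go left to A.
  At A: go left to L.
    At L: no left child.
    Visit L.
    At L: go right to S.
      S is a leaf — visit S.
  Visit A.
  At A: go right to Q.
    At Q: go left to C.
      At C: go left to H.
        At H: no left child.
        Visit H.
        At H: go right to N.
          N is a leaf — visit N.
      Visit C.
      At C: no right child.
    Visit Q.
    At Q: no right child.
Visit X.
At X: go right to F.
  At F: go left to U.
    U is a leaf — visit U.
  Visit F.
  At F: go right to K.
    K is a leaf — visit K.
Full in-order sequence: L, S, A, H, N, C, Q, X, U, F, K.

Q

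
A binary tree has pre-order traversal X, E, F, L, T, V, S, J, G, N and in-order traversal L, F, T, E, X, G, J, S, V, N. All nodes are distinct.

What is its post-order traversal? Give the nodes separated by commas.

L, T, F, E, G, J, S, N, V, X

The first element of pre-order is the root; it splits in-order into left and right subtrees.
Root X: left subtree has 4 nodes {L, F, T, E}, right has 5 {G, J, S, V, N}.
  Root E: left subtree has 3 nodes {L, F, T}, right has 0 { }.
    Root F: left subtree has 1 node {L}, right has 1 {T}.
  Root V: left subtree has 3 nodes {G, J, S}, right has 1 {N}.
    Root S: left subtree has 2 nodes {G, J}, right has 0 { }.
      Root J: left subtree has 1 node {G}, right has 0 { }.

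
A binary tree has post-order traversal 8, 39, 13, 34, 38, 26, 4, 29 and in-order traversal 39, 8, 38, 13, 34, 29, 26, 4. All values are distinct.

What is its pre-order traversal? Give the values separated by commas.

29, 38, 39, 8, 34, 13, 4, 26

The last element of post-order is the root; it splits in-order into left and right subtrees.
Root 29: left subtree has 5 nodes {39, 8, 38, 13, 34}, right has 2 {26, 4}.
  Root 38: left subtree has 2 nodes {39, 8}, right has 2 {13, 34}.
    Root 39: left subtree has 0 nodes { }, right has 1 {8}.
    Root 34: left subtree has 1 node {13}, right has 0 { }.
  Root 4: left subtree has 1 node {26}, right has 0 { }.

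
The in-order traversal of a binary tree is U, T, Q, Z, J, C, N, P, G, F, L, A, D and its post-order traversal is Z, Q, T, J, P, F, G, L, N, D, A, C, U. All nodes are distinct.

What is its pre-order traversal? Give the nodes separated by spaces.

U C J T Q Z A N L G P F D

The last element of post-order is the root; it splits in-order into left and right subtrees.
Root U: left subtree has 0 nodes { }, right has 12 {T, Q, Z, J, C, N, P, G, F, L, A, D}.
  Root C: left subtree has 4 nodes {T, Q, Z, J}, right has 7 {N, P, G, F, L, A, D}.
    Root J: left subtree has 3 nodes {T, Q, Z}, right has 0 { }.
      Root T: left subtree has 0 nodes { }, right has 2 {Q, Z}.
        Root Q: left subtree has 0 nodes { }, right has 1 {Z}.
    Root A: left subtree has 5 nodes {N, P, G, F, L}, right has 1 {D}.
      Root N: left subtree has 0 nodes { }, right has 4 {P, G, F, L}.
        Root L: left subtree has 3 nodes {P, G, F}, right has 0 { }.
          Root G: left subtree has 1 node {P}, right has 1 {F}.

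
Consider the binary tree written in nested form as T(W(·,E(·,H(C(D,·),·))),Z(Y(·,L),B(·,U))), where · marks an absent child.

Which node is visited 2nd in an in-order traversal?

E

In-order visits the left subtree, then the node, then the right subtree.
At T: go left to W.
  At W: no left child.
  Visit W.
  At W: go right to E.
    At E: no left child.
    Visit E.
    At E: go right to H.
      At H: go left to C.
        At C: go left to D.
          D is a leaf — visit D.
        Visit C.
        At C: no right child.
      Visit H.
      At H: no right child.
Visit T.
At T: go right to Z.
  At Z: go left to Y.
    At Y: no left child.
    Visit Y.
    At Y: go right to L.
      L is a leaf — visit L.
  Visit Z.
  At Z: go right to B.
    At B: no left child.
    Visit B.
    At B: go right to U.
      U is a leaf — visit U.
Full in-order sequence: W, E, D, C, H, T, Y, L, Z, B, U.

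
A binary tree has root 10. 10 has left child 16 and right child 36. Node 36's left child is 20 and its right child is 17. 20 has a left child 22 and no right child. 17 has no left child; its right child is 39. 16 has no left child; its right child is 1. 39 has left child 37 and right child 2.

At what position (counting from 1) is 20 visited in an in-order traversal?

In-order visits the left subtree, then the node, then the right subtree.
At 10: go left to 16.
  At 16: no left child.
  Visit 16.
  At 16: go right to 1.
    1 is a leaf — visit 1.
Visit 10.
At 10: go right to 36.
  At 36: go left to 20.
    At 20: go left to 22.
      22 is a leaf — visit 22.
    Visit 20.
    At 20: no right child.
  Visit 36.
  At 36: go right to 17.
    At 17: no left child.
    Visit 17.
    At 17: go right to 39.
      At 39: go left to 37.
        37 is a leaf — visit 37.
      Visit 39.
      At 39: go right to 2.
        2 is a leaf — visit 2.
Full in-order sequence: 16, 1, 10, 22, 20, 36, 17, 37, 39, 2.

5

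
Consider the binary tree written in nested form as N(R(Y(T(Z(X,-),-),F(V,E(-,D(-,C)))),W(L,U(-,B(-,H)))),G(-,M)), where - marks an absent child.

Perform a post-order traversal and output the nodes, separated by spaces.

Post-order visits the left subtree, then the right subtree, then the node.
At N: go left to R.
  At R: go left to Y.
    At Y: go left to T.
      At T: go left to Z.
        At Z: go left to X.
          X is a leaf — visit X.
        At Z: no right child.
        Visit Z.
      At T: no right child.
      Visit T.
    At Y: go right to F.
      At F: go left to V.
        V is a leaf — visit V.
      At F: go right to E.
        At E: no left child.
        At E: go right to D.
          At D: no left child.
          At D: go right to C.
            C is a leaf — visit C.
          Visit D.
        Visit E.
      Visit F.
    Visit Y.
  At R: go right to W.
    At W: go left to L.
      L is a leaf — visit L.
    At W: go right to U.
      At U: no left child.
      At U: go right to B.
        At B: no left child.
        At B: go right to H.
          H is a leaf — visit H.
        Visit B.
      Visit U.
    Visit W.
  Visit R.
At N: go right to G.
  At G: no left child.
  At G: go right to M.
    M is a leaf — visit M.
  Visit G.
Visit N.

X Z T V C D E F Y L H B U W R M G N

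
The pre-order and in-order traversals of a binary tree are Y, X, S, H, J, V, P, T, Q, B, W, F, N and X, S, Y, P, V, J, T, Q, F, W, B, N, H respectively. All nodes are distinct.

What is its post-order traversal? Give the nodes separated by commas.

The first element of pre-order is the root; it splits in-order into left and right subtrees.
Root Y: left subtree has 2 nodes {X, S}, right has 10 {P, V, J, T, Q, F, W, B, N, H}.
  Root X: left subtree has 0 nodes { }, right has 1 {S}.
  Root H: left subtree has 9 nodes {P, V, J, T, Q, F, W, B, N}, right has 0 { }.
    Root J: left subtree has 2 nodes {P, V}, right has 6 {T, Q, F, W, B, N}.
      Root V: left subtree has 1 node {P}, right has 0 { }.
      Root T: left subtree has 0 nodes { }, right has 5 {Q, F, W, B, N}.
        Root Q: left subtree has 0 nodes { }, right has 4 {F, W, B, N}.
          Root B: left subtree has 2 nodes {F, W}, right has 1 {N}.
            Root W: left subtree has 1 node {F}, right has 0 { }.

S, X, P, V, F, W, N, B, Q, T, J, H, Y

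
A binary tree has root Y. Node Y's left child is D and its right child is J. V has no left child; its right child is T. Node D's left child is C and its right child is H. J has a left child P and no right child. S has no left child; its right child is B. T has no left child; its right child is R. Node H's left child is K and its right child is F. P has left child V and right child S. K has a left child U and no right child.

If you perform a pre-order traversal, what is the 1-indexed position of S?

Pre-order visits the node, then its left subtree, then its right subtree.
Visit Y.
At Y: go left to D.
  Visit D.
  At D: go left to C.
    C is a leaf — visit C.
  At D: go right to H.
    Visit H.
    At H: go left to K.
      Visit K.
      At K: go left to U.
        U is a leaf — visit U.
      At K: no right child.
    At H: go right to F.
      F is a leaf — visit F.
At Y: go right to J.
  Visit J.
  At J: go left to P.
    Visit P.
    At P: go left to V.
      Visit V.
      At V: no left child.
      At V: go right to T.
        Visit T.
        At T: no left child.
        At T: go right to R.
          R is a leaf — visit R.
    At P: go right to S.
      Visit S.
      At S: no left child.
      At S: go right to B.
        B is a leaf — visit B.
  At J: no right child.
Full pre-order sequence: Y, D, C, H, K, U, F, J, P, V, T, R, S, B.

13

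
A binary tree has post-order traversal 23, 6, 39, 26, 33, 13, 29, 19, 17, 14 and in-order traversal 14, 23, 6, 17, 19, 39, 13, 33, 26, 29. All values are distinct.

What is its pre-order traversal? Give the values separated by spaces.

14 17 6 23 19 29 13 39 33 26

The last element of post-order is the root; it splits in-order into left and right subtrees.
Root 14: left subtree has 0 nodes { }, right has 9 {23, 6, 17, 19, 39, 13, 33, 26, 29}.
  Root 17: left subtree has 2 nodes {23, 6}, right has 6 {19, 39, 13, 33, 26, 29}.
    Root 6: left subtree has 1 node {23}, right has 0 { }.
    Root 19: left subtree has 0 nodes { }, right has 5 {39, 13, 33, 26, 29}.
      Root 29: left subtree has 4 nodes {39, 13, 33, 26}, right has 0 { }.
        Root 13: left subtree has 1 node {39}, right has 2 {33, 26}.
          Root 33: left subtree has 0 nodes { }, right has 1 {26}.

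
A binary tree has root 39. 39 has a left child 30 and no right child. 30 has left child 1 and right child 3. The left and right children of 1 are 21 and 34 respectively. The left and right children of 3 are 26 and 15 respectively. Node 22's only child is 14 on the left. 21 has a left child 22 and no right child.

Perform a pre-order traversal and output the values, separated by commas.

39, 30, 1, 21, 22, 14, 34, 3, 26, 15

Pre-order visits the node, then its left subtree, then its right subtree.
Visit 39.
At 39: go left to 30.
  Visit 30.
  At 30: go left to 1.
    Visit 1.
    At 1: go left to 21.
      Visit 21.
      At 21: go left to 22.
        Visit 22.
        At 22: go left to 14.
          14 is a leaf — visit 14.
        At 22: no right child.
      At 21: no right child.
    At 1: go right to 34.
      34 is a leaf — visit 34.
  At 30: go right to 3.
    Visit 3.
    At 3: go left to 26.
      26 is a leaf — visit 26.
    At 3: go right to 15.
      15 is a leaf — visit 15.
At 39: no right child.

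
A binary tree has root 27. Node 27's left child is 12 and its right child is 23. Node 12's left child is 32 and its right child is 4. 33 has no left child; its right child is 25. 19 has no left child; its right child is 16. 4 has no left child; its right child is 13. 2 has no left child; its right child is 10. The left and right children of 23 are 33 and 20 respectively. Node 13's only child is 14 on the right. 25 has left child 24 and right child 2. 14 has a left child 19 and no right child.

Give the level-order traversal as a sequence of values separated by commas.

27, 12, 23, 32, 4, 33, 20, 13, 25, 14, 24, 2, 19, 10, 16

Level-order visits nodes level by level from the root, left to right within each level.
Level 0: 27
Level 1: 12, 23
Level 2: 32, 4, 33, 20
Level 3: 13, 25
Level 4: 14, 24, 2
Level 5: 19, 10
Level 6: 16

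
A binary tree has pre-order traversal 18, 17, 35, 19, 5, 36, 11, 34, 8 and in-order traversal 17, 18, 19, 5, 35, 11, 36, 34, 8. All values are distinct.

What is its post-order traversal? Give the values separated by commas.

The first element of pre-order is the root; it splits in-order into left and right subtrees.
Root 18: left subtree has 1 node {17}, right has 7 {19, 5, 35, 11, 36, 34, 8}.
  Root 35: left subtree has 2 nodes {19, 5}, right has 4 {11, 36, 34, 8}.
    Root 19: left subtree has 0 nodes { }, right has 1 {5}.
    Root 36: left subtree has 1 node {11}, right has 2 {34, 8}.
      Root 34: left subtree has 0 nodes { }, right has 1 {8}.

17, 5, 19, 11, 8, 34, 36, 35, 18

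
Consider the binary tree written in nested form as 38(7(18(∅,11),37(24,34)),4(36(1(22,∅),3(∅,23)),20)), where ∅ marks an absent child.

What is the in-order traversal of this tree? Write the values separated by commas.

18, 11, 7, 24, 37, 34, 38, 22, 1, 36, 3, 23, 4, 20

In-order visits the left subtree, then the node, then the right subtree.
At 38: go left to 7.
  At 7: go left to 18.
    At 18: no left child.
    Visit 18.
    At 18: go right to 11.
      11 is a leaf — visit 11.
  Visit 7.
  At 7: go right to 37.
    At 37: go left to 24.
      24 is a leaf — visit 24.
    Visit 37.
    At 37: go right to 34.
      34 is a leaf — visit 34.
Visit 38.
At 38: go right to 4.
  At 4: go left to 36.
    At 36: go left to 1.
      At 1: go left to 22.
        22 is a leaf — visit 22.
      Visit 1.
      At 1: no right child.
    Visit 36.
    At 36: go right to 3.
      At 3: no left child.
      Visit 3.
      At 3: go right to 23.
        23 is a leaf — visit 23.
  Visit 4.
  At 4: go right to 20.
    20 is a leaf — visit 20.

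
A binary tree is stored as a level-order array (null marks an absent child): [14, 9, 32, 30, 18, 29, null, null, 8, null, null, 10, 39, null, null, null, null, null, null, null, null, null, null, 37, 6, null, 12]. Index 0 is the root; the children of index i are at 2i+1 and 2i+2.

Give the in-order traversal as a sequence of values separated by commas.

In-order visits the left subtree, then the node, then the right subtree.
At 14: go left to 9.
  At 9: go left to 30.
    At 30: no left child.
    Visit 30.
    At 30: go right to 8.
      8 is a leaf — visit 8.
  Visit 9.
  At 9: go right to 18.
    18 is a leaf — visit 18.
Visit 14.
At 14: go right to 32.
  At 32: go left to 29.
    At 29: go left to 10.
      At 10: go left to 37.
        37 is a leaf — visit 37.
      Visit 10.
      At 10: go right to 6.
        6 is a leaf — visit 6.
    Visit 29.
    At 29: go right to 39.
      At 39: no left child.
      Visit 39.
      At 39: go right to 12.
        12 is a leaf — visit 12.
  Visit 32.
  At 32: no right child.

30, 8, 9, 18, 14, 37, 10, 6, 29, 39, 12, 32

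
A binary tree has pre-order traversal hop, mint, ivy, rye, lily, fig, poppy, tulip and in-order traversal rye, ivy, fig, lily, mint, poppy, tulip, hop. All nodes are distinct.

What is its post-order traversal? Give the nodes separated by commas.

rye, fig, lily, ivy, tulip, poppy, mint, hop

The first element of pre-order is the root; it splits in-order into left and right subtrees.
Root hop: left subtree has 7 nodes {rye, ivy, fig, lily, mint, poppy, tulip}, right has 0 { }.
  Root mint: left subtree has 4 nodes {rye, ivy, fig, lily}, right has 2 {poppy, tulip}.
    Root ivy: left subtree has 1 node {rye}, right has 2 {fig, lily}.
      Root lily: left subtree has 1 node {fig}, right has 0 { }.
    Root poppy: left subtree has 0 nodes { }, right has 1 {tulip}.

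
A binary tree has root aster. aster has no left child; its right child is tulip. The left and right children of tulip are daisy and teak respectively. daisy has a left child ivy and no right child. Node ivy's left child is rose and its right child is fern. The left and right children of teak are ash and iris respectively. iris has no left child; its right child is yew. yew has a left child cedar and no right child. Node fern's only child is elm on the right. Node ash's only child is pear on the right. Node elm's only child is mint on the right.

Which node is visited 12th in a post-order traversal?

Post-order visits the left subtree, then the right subtree, then the node.
At aster: no left child.
At aster: go right to tulip.
  At tulip: go left to daisy.
    At daisy: go left to ivy.
      At ivy: go left to rose.
        rose is a leaf — visit rose.
      At ivy: go right to fern.
        At fern: no left child.
        At fern: go right to elm.
          At elm: no left child.
          At elm: go right to mint.
            mint is a leaf — visit mint.
          Visit elm.
        Visit fern.
      Visit ivy.
    At daisy: no right child.
    Visit daisy.
  At tulip: go right to teak.
    At teak: go left to ash.
      At ash: no left child.
      At ash: go right to pear.
        pear is a leaf — visit pear.
      Visit ash.
    At teak: go right to iris.
      At iris: no left child.
      At iris: go right to yew.
        At yew: go left to cedar.
          cedar is a leaf — visit cedar.
        At yew: no right child.
        Visit yew.
      Visit iris.
    Visit teak.
  Visit tulip.
Visit aster.
Full post-order sequence: rose, mint, elm, fern, ivy, daisy, pear, ash, cedar, yew, iris, teak, tulip, aster.

teak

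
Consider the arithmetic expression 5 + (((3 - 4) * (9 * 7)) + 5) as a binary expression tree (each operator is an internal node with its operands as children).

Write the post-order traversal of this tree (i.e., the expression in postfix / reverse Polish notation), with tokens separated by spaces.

5 3 4 - 9 7 * * 5 + +

Post-order on an expression tree gives postfix notation: for each operator, emit left operand, right operand, then the operator.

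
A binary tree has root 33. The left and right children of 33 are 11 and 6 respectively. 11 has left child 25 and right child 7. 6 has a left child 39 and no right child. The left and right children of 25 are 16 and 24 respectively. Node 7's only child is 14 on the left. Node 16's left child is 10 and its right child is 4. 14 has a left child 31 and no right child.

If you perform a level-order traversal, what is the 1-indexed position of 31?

Level-order visits nodes level by level from the root, left to right within each level.
Level 0: 33
Level 1: 11, 6
Level 2: 25, 7, 39
Level 3: 16, 24, 14
Level 4: 10, 4, 31
Full level-order sequence: 33, 11, 6, 25, 7, 39, 16, 24, 14, 10, 4, 31.

12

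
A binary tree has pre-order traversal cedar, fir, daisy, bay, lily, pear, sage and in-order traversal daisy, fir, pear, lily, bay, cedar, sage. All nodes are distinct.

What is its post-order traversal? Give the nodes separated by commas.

daisy, pear, lily, bay, fir, sage, cedar

The first element of pre-order is the root; it splits in-order into left and right subtrees.
Root cedar: left subtree has 5 nodes {daisy, fir, pear, lily, bay}, right has 1 {sage}.
  Root fir: left subtree has 1 node {daisy}, right has 3 {pear, lily, bay}.
    Root bay: left subtree has 2 nodes {pear, lily}, right has 0 { }.
      Root lily: left subtree has 1 node {pear}, right has 0 { }.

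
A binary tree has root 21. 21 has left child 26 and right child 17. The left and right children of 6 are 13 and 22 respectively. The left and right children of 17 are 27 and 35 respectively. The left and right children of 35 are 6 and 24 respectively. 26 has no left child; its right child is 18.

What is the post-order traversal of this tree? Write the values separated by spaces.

18 26 27 13 22 6 24 35 17 21

Post-order visits the left subtree, then the right subtree, then the node.
At 21: go left to 26.
  At 26: no left child.
  At 26: go right to 18.
    18 is a leaf — visit 18.
  Visit 26.
At 21: go right to 17.
  At 17: go left to 27.
    27 is a leaf — visit 27.
  At 17: go right to 35.
    At 35: go left to 6.
      At 6: go left to 13.
        13 is a leaf — visit 13.
      At 6: go right to 22.
        22 is a leaf — visit 22.
      Visit 6.
    At 35: go right to 24.
      24 is a leaf — visit 24.
    Visit 35.
  Visit 17.
Visit 21.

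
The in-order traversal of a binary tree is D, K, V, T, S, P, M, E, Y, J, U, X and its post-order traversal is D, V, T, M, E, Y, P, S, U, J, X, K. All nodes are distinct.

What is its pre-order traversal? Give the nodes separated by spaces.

The last element of post-order is the root; it splits in-order into left and right subtrees.
Root K: left subtree has 1 node {D}, right has 10 {V, T, S, P, M, E, Y, J, U, X}.
  Root X: left subtree has 9 nodes {V, T, S, P, M, E, Y, J, U}, right has 0 { }.
    Root J: left subtree has 7 nodes {V, T, S, P, M, E, Y}, right has 1 {U}.
      Root S: left subtree has 2 nodes {V, T}, right has 4 {P, M, E, Y}.
        Root T: left subtree has 1 node {V}, right has 0 { }.
        Root P: left subtree has 0 nodes { }, right has 3 {M, E, Y}.
          Root Y: left subtree has 2 nodes {M, E}, right has 0 { }.
            Root E: left subtree has 1 node {M}, right has 0 { }.

K D X J S T V P Y E M U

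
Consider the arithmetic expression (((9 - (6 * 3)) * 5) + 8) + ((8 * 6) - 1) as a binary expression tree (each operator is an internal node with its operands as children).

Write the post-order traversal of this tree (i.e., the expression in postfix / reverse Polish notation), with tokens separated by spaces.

Post-order on an expression tree gives postfix notation: for each operator, emit left operand, right operand, then the operator.

9 6 3 * - 5 * 8 + 8 6 * 1 - +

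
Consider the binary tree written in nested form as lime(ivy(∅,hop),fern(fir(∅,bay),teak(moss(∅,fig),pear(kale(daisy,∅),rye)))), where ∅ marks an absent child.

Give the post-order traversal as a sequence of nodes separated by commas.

Post-order visits the left subtree, then the right subtree, then the node.
At lime: go left to ivy.
  At ivy: no left child.
  At ivy: go right to hop.
    hop is a leaf — visit hop.
  Visit ivy.
At lime: go right to fern.
  At fern: go left to fir.
    At fir: no left child.
    At fir: go right to bay.
      bay is a leaf — visit bay.
    Visit fir.
  At fern: go right to teak.
    At teak: go left to moss.
      At moss: no left child.
      At moss: go right to fig.
        fig is a leaf — visit fig.
      Visit moss.
    At teak: go right to pear.
      At pear: go left to kale.
        At kale: go left to daisy.
          daisy is a leaf — visit daisy.
        At kale: no right child.
        Visit kale.
      At pear: go right to rye.
        rye is a leaf — visit rye.
      Visit pear.
    Visit teak.
  Visit fern.
Visit lime.

hop, ivy, bay, fir, fig, moss, daisy, kale, rye, pear, teak, fern, lime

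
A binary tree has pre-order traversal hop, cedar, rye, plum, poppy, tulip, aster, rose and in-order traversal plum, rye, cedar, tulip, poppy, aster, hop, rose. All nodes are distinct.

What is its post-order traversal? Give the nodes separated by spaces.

The first element of pre-order is the root; it splits in-order into left and right subtrees.
Root hop: left subtree has 6 nodes {plum, rye, cedar, tulip, poppy, aster}, right has 1 {rose}.
  Root cedar: left subtree has 2 nodes {plum, rye}, right has 3 {tulip, poppy, aster}.
    Root rye: left subtree has 1 node {plum}, right has 0 { }.
    Root poppy: left subtree has 1 node {tulip}, right has 1 {aster}.

plum rye tulip aster poppy cedar rose hop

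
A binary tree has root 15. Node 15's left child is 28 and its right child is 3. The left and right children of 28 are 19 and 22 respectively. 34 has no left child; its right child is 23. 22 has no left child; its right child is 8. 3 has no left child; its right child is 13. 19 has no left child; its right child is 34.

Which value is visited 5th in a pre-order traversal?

Pre-order visits the node, then its left subtree, then its right subtree.
Visit 15.
At 15: go left to 28.
  Visit 28.
  At 28: go left to 19.
    Visit 19.
    At 19: no left child.
    At 19: go right to 34.
      Visit 34.
      At 34: no left child.
      At 34: go right to 23.
        23 is a leaf — visit 23.
  At 28: go right to 22.
    Visit 22.
    At 22: no left child.
    At 22: go right to 8.
      8 is a leaf — visit 8.
At 15: go right to 3.
  Visit 3.
  At 3: no left child.
  At 3: go right to 13.
    13 is a leaf — visit 13.
Full pre-order sequence: 15, 28, 19, 34, 23, 22, 8, 3, 13.

23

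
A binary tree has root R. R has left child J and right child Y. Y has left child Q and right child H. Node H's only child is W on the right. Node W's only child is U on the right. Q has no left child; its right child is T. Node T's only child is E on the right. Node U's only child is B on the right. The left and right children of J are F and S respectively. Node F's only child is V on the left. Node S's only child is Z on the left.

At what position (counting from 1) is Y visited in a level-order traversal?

Level-order visits nodes level by level from the root, left to right within each level.
Level 0: R
Level 1: J, Y
Level 2: F, S, Q, H
Level 3: V, Z, T, W
Level 4: E, U
Level 5: B
Full level-order sequence: R, J, Y, F, S, Q, H, V, Z, T, W, E, U, B.

3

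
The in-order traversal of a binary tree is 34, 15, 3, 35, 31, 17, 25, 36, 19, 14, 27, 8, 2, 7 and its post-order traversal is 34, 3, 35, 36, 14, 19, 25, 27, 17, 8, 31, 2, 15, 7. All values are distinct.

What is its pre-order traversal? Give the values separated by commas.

The last element of post-order is the root; it splits in-order into left and right subtrees.
Root 7: left subtree has 13 nodes {34, 15, 3, 35, 31, 17, 25, 36, 19, 14, 27, 8, 2}, right has 0 { }.
  Root 15: left subtree has 1 node {34}, right has 11 {3, 35, 31, 17, 25, 36, 19, 14, 27, 8, 2}.
    Root 2: left subtree has 10 nodes {3, 35, 31, 17, 25, 36, 19, 14, 27, 8}, right has 0 { }.
      Root 31: left subtree has 2 nodes {3, 35}, right has 7 {17, 25, 36, 19, 14, 27, 8}.
        Root 35: left subtree has 1 node {3}, right has 0 { }.
        Root 8: left subtree has 6 nodes {17, 25, 36, 19, 14, 27}, right has 0 { }.
          Root 17: left subtree has 0 nodes { }, right has 5 {25, 36, 19, 14, 27}.
            Root 27: left subtree has 4 nodes {25, 36, 19, 14}, right has 0 { }.
              Root 25: left subtree has 0 nodes { }, right has 3 {36, 19, 14}.
                Root 19: left subtree has 1 node {36}, right has 1 {14}.

7, 15, 34, 2, 31, 35, 3, 8, 17, 27, 25, 19, 36, 14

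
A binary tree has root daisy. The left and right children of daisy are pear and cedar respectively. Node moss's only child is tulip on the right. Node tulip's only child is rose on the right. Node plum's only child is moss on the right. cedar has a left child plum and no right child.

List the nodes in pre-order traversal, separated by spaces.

Pre-order visits the node, then its left subtree, then its right subtree.
Visit daisy.
At daisy: go left to pear.
  pear is a leaf — visit pear.
At daisy: go right to cedar.
  Visit cedar.
  At cedar: go left to plum.
    Visit plum.
    At plum: no left child.
    At plum: go right to moss.
      Visit moss.
      At moss: no left child.
      At moss: go right to tulip.
        Visit tulip.
        At tulip: no left child.
        At tulip: go right to rose.
          rose is a leaf — visit rose.
  At cedar: no right child.

daisy pear cedar plum moss tulip rose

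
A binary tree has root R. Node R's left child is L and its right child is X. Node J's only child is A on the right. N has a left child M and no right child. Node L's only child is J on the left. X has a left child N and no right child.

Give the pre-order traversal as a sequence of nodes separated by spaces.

Pre-order visits the node, then its left subtree, then its right subtree.
Visit R.
At R: go left to L.
  Visit L.
  At L: go left to J.
    Visit J.
    At J: no left child.
    At J: go right to A.
      A is a leaf — visit A.
  At L: no right child.
At R: go right to X.
  Visit X.
  At X: go left to N.
    Visit N.
    At N: go left to M.
      M is a leaf — visit M.
    At N: no right child.
  At X: no right child.

R L J A X N M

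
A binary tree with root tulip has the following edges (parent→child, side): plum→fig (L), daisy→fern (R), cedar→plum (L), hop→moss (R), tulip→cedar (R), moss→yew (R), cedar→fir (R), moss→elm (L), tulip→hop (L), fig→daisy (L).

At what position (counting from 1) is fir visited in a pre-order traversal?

11

Pre-order visits the node, then its left subtree, then its right subtree.
Visit tulip.
At tulip: go left to hop.
  Visit hop.
  At hop: no left child.
  At hop: go right to moss.
    Visit moss.
    At moss: go left to elm.
      elm is a leaf — visit elm.
    At moss: go right to yew.
      yew is a leaf — visit yew.
At tulip: go right to cedar.
  Visit cedar.
  At cedar: go left to plum.
    Visit plum.
    At plum: go left to fig.
      Visit fig.
      At fig: go left to daisy.
        Visit daisy.
        At daisy: no left child.
        At daisy: go right to fern.
          fern is a leaf — visit fern.
      At fig: no right child.
    At plum: no right child.
  At cedar: go right to fir.
    fir is a leaf — visit fir.
Full pre-order sequence: tulip, hop, moss, elm, yew, cedar, plum, fig, daisy, fern, fir.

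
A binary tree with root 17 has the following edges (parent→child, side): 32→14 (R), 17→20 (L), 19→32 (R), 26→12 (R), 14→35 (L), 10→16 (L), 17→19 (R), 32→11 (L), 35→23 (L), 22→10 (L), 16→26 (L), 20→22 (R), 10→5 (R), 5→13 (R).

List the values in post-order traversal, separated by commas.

12, 26, 16, 13, 5, 10, 22, 20, 11, 23, 35, 14, 32, 19, 17

Post-order visits the left subtree, then the right subtree, then the node.
At 17: go left to 20.
  At 20: no left child.
  At 20: go right to 22.
    At 22: go left to 10.
      At 10: go left to 16.
        At 16: go left to 26.
          At 26: no left child.
          At 26: go right to 12.
            12 is a leaf — visit 12.
          Visit 26.
        At 16: no right child.
        Visit 16.
      At 10: go right to 5.
        At 5: no left child.
        At 5: go right to 13.
          13 is a leaf — visit 13.
        Visit 5.
      Visit 10.
    At 22: no right child.
    Visit 22.
  Visit 20.
At 17: go right to 19.
  At 19: no left child.
  At 19: go right to 32.
    At 32: go left to 11.
      11 is a leaf — visit 11.
    At 32: go right to 14.
      At 14: go left to 35.
        At 35: go left to 23.
          23 is a leaf — visit 23.
        At 35: no right child.
        Visit 35.
      At 14: no right child.
      Visit 14.
    Visit 32.
  Visit 19.
Visit 17.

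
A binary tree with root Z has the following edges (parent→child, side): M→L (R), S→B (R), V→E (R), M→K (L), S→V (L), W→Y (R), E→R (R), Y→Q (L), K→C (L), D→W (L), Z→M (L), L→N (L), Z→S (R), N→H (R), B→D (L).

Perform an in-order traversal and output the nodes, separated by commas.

In-order visits the left subtree, then the node, then the right subtree.
At Z: go left to M.
  At M: go left to K.
    At K: go left to C.
      C is a leaf — visit C.
    Visit K.
    At K: no right child.
  Visit M.
  At M: go right to L.
    At L: go left to N.
      At N: no left child.
      Visit N.
      At N: go right to H.
        H is a leaf — visit H.
    Visit L.
    At L: no right child.
Visit Z.
At Z: go right to S.
  At S: go left to V.
    At V: no left child.
    Visit V.
    At V: go right to E.
      At E: no left child.
      Visit E.
      At E: go right to R.
        R is a leaf — visit R.
  Visit S.
  At S: go right to B.
    At B: go left to D.
      At D: go left to W.
        At W: no left child.
        Visit W.
        At W: go right to Y.
          At Y: go left to Q.
            Q is a leaf — visit Q.
          Visit Y.
          At Y: no right child.
      Visit D.
      At D: no right child.
    Visit B.
    At B: no right child.

C, K, M, N, H, L, Z, V, E, R, S, W, Q, Y, D, B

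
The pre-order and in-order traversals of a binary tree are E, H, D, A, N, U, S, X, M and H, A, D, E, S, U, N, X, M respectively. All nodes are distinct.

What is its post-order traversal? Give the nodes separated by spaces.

The first element of pre-order is the root; it splits in-order into left and right subtrees.
Root E: left subtree has 3 nodes {H, A, D}, right has 5 {S, U, N, X, M}.
  Root H: left subtree has 0 nodes { }, right has 2 {A, D}.
    Root D: left subtree has 1 node {A}, right has 0 { }.
  Root N: left subtree has 2 nodes {S, U}, right has 2 {X, M}.
    Root U: left subtree has 1 node {S}, right has 0 { }.
    Root X: left subtree has 0 nodes { }, right has 1 {M}.

A D H S U M X N E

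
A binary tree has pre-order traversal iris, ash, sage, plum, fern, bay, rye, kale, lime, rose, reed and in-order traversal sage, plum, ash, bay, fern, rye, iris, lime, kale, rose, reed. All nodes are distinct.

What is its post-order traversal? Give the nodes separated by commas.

The first element of pre-order is the root; it splits in-order into left and right subtrees.
Root iris: left subtree has 6 nodes {sage, plum, ash, bay, fern, rye}, right has 4 {lime, kale, rose, reed}.
  Root ash: left subtree has 2 nodes {sage, plum}, right has 3 {bay, fern, rye}.
    Root sage: left subtree has 0 nodes { }, right has 1 {plum}.
    Root fern: left subtree has 1 node {bay}, right has 1 {rye}.
  Root kale: left subtree has 1 node {lime}, right has 2 {rose, reed}.
    Root rose: left subtree has 0 nodes { }, right has 1 {reed}.

plum, sage, bay, rye, fern, ash, lime, reed, rose, kale, iris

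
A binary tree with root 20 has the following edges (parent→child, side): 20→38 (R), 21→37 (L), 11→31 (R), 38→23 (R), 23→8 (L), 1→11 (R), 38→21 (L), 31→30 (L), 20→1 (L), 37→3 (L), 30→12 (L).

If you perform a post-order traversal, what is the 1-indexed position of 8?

Post-order visits the left subtree, then the right subtree, then the node.
At 20: go left to 1.
  At 1: no left child.
  At 1: go right to 11.
    At 11: no left child.
    At 11: go right to 31.
      At 31: go left to 30.
        At 30: go left to 12.
          12 is a leaf — visit 12.
        At 30: no right child.
        Visit 30.
      At 31: no right child.
      Visit 31.
    Visit 11.
  Visit 1.
At 20: go right to 38.
  At 38: go left to 21.
    At 21: go left to 37.
      At 37: go left to 3.
        3 is a leaf — visit 3.
      At 37: no right child.
      Visit 37.
    At 21: no right child.
    Visit 21.
  At 38: go right to 23.
    At 23: go left to 8.
      8 is a leaf — visit 8.
    At 23: no right child.
    Visit 23.
  Visit 38.
Visit 20.
Full post-order sequence: 12, 30, 31, 11, 1, 3, 37, 21, 8, 23, 38, 20.

9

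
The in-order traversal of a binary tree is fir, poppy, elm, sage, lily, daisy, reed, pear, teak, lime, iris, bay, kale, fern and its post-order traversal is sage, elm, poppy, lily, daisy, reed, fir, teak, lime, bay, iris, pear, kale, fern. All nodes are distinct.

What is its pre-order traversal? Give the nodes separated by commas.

fern, kale, pear, fir, reed, daisy, lily, poppy, elm, sage, iris, lime, teak, bay

The last element of post-order is the root; it splits in-order into left and right subtrees.
Root fern: left subtree has 13 nodes {fir, poppy, elm, sage, lily, daisy, reed, pear, teak, lime, iris, bay, kale}, right has 0 { }.
  Root kale: left subtree has 12 nodes {fir, poppy, elm, sage, lily, daisy, reed, pear, teak, lime, iris, bay}, right has 0 { }.
    Root pear: left subtree has 7 nodes {fir, poppy, elm, sage, lily, daisy, reed}, right has 4 {teak, lime, iris, bay}.
      Root fir: left subtree has 0 nodes { }, right has 6 {poppy, elm, sage, lily, daisy, reed}.
        Root reed: left subtree has 5 nodes {poppy, elm, sage, lily, daisy}, right has 0 { }.
          Root daisy: left subtree has 4 nodes {poppy, elm, sage, lily}, right has 0 { }.
            Root lily: left subtree has 3 nodes {poppy, elm, sage}, right has 0 { }.
              Root poppy: left subtree has 0 nodes { }, right has 2 {elm, sage}.
                Root elm: left subtree has 0 nodes { }, right has 1 {sage}.
      Root iris: left subtree has 2 nodes {teak, lime}, right has 1 {bay}.
        Root lime: left subtree has 1 node {teak}, right has 0 { }.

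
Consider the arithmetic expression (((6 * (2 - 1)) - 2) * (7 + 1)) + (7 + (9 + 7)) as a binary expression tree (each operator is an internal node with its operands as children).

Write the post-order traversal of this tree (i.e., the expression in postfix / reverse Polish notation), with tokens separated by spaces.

6 2 1 - * 2 - 7 1 + * 7 9 7 + + +

Post-order on an expression tree gives postfix notation: for each operator, emit left operand, right operand, then the operator.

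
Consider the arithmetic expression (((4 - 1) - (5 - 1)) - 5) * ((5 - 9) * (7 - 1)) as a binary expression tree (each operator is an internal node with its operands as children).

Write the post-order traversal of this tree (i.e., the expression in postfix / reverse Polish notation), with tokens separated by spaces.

Post-order on an expression tree gives postfix notation: for each operator, emit left operand, right operand, then the operator.

4 1 - 5 1 - - 5 - 5 9 - 7 1 - * *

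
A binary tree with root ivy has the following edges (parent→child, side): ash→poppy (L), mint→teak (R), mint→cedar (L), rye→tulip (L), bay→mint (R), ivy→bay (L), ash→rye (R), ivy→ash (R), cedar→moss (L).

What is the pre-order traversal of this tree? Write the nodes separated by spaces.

ivy bay mint cedar moss teak ash poppy rye tulip

Pre-order visits the node, then its left subtree, then its right subtree.
Visit ivy.
At ivy: go left to bay.
  Visit bay.
  At bay: no left child.
  At bay: go right to mint.
    Visit mint.
    At mint: go left to cedar.
      Visit cedar.
      At cedar: go left to moss.
        moss is a leaf — visit moss.
      At cedar: no right child.
    At mint: go right to teak.
      teak is a leaf — visit teak.
At ivy: go right to ash.
  Visit ash.
  At ash: go left to poppy.
    poppy is a leaf — visit poppy.
  At ash: go right to rye.
    Visit rye.
    At rye: go left to tulip.
      tulip is a leaf — visit tulip.
    At rye: no right child.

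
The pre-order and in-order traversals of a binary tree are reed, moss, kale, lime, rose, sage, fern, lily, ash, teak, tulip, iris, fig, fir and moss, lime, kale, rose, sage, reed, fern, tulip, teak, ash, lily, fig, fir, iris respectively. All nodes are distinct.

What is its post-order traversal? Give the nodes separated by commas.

lime, sage, rose, kale, moss, tulip, teak, ash, fir, fig, iris, lily, fern, reed

The first element of pre-order is the root; it splits in-order into left and right subtrees.
Root reed: left subtree has 5 nodes {moss, lime, kale, rose, sage}, right has 8 {fern, tulip, teak, ash, lily, fig, fir, iris}.
  Root moss: left subtree has 0 nodes { }, right has 4 {lime, kale, rose, sage}.
    Root kale: left subtree has 1 node {lime}, right has 2 {rose, sage}.
      Root rose: left subtree has 0 nodes { }, right has 1 {sage}.
  Root fern: left subtree has 0 nodes { }, right has 7 {tulip, teak, ash, lily, fig, fir, iris}.
    Root lily: left subtree has 3 nodes {tulip, teak, ash}, right has 3 {fig, fir, iris}.
      Root ash: left subtree has 2 nodes {tulip, teak}, right has 0 { }.
        Root teak: left subtree has 1 node {tulip}, right has 0 { }.
      Root iris: left subtree has 2 nodes {fig, fir}, right has 0 { }.
        Root fig: left subtree has 0 nodes { }, right has 1 {fir}.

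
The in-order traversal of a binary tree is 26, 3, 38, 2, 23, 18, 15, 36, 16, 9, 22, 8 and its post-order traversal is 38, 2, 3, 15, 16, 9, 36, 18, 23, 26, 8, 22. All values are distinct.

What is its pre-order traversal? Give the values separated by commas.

22, 26, 23, 3, 2, 38, 18, 36, 15, 9, 16, 8

The last element of post-order is the root; it splits in-order into left and right subtrees.
Root 22: left subtree has 10 nodes {26, 3, 38, 2, 23, 18, 15, 36, 16, 9}, right has 1 {8}.
  Root 26: left subtree has 0 nodes { }, right has 9 {3, 38, 2, 23, 18, 15, 36, 16, 9}.
    Root 23: left subtree has 3 nodes {3, 38, 2}, right has 5 {18, 15, 36, 16, 9}.
      Root 3: left subtree has 0 nodes { }, right has 2 {38, 2}.
        Root 2: left subtree has 1 node {38}, right has 0 { }.
      Root 18: left subtree has 0 nodes { }, right has 4 {15, 36, 16, 9}.
        Root 36: left subtree has 1 node {15}, right has 2 {16, 9}.
          Root 9: left subtree has 1 node {16}, right has 0 { }.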